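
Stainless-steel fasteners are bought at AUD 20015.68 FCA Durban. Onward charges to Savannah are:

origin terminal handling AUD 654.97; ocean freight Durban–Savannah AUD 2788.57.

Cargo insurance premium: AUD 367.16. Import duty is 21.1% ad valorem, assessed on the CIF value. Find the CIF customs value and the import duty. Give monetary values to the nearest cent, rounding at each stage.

CIF = FCA price + pre-shipment costs + freight + insurance
CIF = 20015.68 + 654.97 + 2788.57 + 367.16 = 23826.38
Import duty = 23826.38 × 21.1% = 5027.37

CIF value: AUD 23826.38; import duty: AUD 5027.37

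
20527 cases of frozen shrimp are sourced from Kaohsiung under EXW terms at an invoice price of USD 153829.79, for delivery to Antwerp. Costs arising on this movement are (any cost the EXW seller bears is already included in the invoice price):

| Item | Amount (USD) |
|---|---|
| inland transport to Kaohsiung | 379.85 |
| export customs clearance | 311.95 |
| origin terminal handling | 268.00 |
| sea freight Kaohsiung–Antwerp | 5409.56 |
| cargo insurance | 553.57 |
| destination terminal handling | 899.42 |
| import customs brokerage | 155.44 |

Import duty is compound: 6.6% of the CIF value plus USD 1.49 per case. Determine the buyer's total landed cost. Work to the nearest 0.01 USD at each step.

EXW: the seller makes goods available at their premises; the buyer bears all onward costs.
CIF value = EXW price + inland to port + export clearance + origin terminal + freight + insurance = 153829.79 + 379.85 + 311.95 + 268.00 + 5409.56 + 553.57 = 160752.72
Ad valorem component: 160752.72 × 6.6% = 10609.68
Specific component: 20527 × 1.49 = 30585.23
Import duty = 10609.68 + 30585.23 = 41194.91
Buyer bears: inland to port 379.85 + export clearance 311.95 + origin terminal 268.00 + freight 5409.56 + insurance 553.57 + destination terminal 899.42 + brokerage 155.44 + duty 41194.91 = 49172.70
Landed cost = invoice 153829.79 + 49172.70 = 203002.49

Total landed cost: USD 203002.49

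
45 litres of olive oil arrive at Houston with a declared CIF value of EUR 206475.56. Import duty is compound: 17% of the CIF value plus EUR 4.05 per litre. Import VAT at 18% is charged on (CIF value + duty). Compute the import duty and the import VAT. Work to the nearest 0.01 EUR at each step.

Import duty: EUR 35283.10; import VAT: EUR 43516.56

Ad valorem component: 206475.56 × 17% = 35100.85
Specific component: 45 × 4.05 = 182.25
Import duty = 35100.85 + 182.25 = 35283.10
VAT base = CIF + duty = 206475.56 + 35283.10 = 241758.66
Import VAT = 241758.66 × 18% = 43516.56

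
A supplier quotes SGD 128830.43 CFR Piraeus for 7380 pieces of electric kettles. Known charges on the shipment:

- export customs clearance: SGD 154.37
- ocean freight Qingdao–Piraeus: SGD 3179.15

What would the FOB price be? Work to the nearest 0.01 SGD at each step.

FOB price: SGD 125651.28

Not relevant to the conversion: export clearance — on the seller under both CFR and FOB; already in the CFR price and stays in the FOB price.
From CFR to FOB, the seller no longer bears: freight.
FOB price = 128830.43 − 3179.15 = 125651.28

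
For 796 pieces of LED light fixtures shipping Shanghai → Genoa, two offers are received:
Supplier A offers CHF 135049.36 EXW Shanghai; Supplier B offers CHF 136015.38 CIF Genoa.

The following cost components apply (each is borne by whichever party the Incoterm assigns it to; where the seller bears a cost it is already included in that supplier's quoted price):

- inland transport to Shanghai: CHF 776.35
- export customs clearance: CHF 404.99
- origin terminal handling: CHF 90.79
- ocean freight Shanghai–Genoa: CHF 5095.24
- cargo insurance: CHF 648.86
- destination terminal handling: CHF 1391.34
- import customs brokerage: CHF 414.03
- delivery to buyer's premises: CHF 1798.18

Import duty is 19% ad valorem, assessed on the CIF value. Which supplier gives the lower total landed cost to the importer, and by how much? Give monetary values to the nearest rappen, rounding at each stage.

Supplier A (EXW):
CIF value = EXW price + inland to port + export clearance + origin terminal + freight + insurance = 135049.36 + 776.35 + 404.99 + 90.79 + 5095.24 + 648.86 = 142065.59
Import duty = 142065.59 × 19% = 26992.46
Buyer bears (A): 776.35 + 404.99 + 90.79 + 5095.24 + 648.86 + 1391.34 + 414.03 + 1798.18 = 10619.78
Landed cost (A) = invoice 135049.36 + 10619.78 + duty 26992.46 = 172661.60
Supplier B (CIF):
The CIF price already equals the CIF value: 136015.38
Import duty = 136015.38 × 19% = 25842.92
Buyer bears (B): 1391.34 + 414.03 + 1798.18 = 3603.55
Landed cost (B) = invoice 136015.38 + 3603.55 + duty 25842.92 = 165461.85
Difference = |172661.60 − 165461.85| = 7199.75

Supplier B is cheaper by CHF 7199.75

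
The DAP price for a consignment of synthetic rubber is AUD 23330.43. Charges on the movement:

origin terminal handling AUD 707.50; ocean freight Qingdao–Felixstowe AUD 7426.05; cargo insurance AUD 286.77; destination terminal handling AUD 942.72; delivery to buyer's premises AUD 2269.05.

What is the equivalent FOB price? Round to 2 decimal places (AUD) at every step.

FOB price: AUD 12405.84

Not relevant to the conversion: origin terminal — on the seller under both DAP and FOB; already in the DAP price and stays in the FOB price.
From DAP to FOB, the seller no longer bears: freight, insurance, destination terminal, delivery.
FOB price = 23330.43 − 7426.05 − 286.77 − 942.72 − 2269.05 = 12405.84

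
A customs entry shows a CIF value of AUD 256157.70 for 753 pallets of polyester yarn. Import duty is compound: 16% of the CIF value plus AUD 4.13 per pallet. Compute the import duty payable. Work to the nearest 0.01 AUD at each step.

Import duty: AUD 44095.12

Ad valorem component: 256157.70 × 16% = 40985.23
Specific component: 753 × 4.13 = 3109.89
Import duty = 40985.23 + 3109.89 = 44095.12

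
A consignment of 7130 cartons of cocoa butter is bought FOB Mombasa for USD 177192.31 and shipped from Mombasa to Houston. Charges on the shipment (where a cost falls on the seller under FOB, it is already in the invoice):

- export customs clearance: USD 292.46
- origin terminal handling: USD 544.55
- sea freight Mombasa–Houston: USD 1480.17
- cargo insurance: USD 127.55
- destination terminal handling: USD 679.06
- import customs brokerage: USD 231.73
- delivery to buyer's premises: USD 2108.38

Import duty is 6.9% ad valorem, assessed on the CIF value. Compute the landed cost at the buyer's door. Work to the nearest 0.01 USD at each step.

FOB: the seller bears costs until goods are on board at the origin port; the buyer bears freight, insurance and all costs thereafter.
Already in the invoice (seller's account under FOB): export clearance, origin terminal — exclude.
CIF value = FOB price + freight + insurance = 177192.31 + 1480.17 + 127.55 = 178800.03
Import duty = 178800.03 × 6.9% = 12337.20
Buyer bears: freight 1480.17 + insurance 127.55 + destination terminal 679.06 + brokerage 231.73 + delivery 2108.38 + duty 12337.20 = 16964.09
Landed cost = invoice 177192.31 + 16964.09 = 194156.40

Total landed cost: USD 194156.40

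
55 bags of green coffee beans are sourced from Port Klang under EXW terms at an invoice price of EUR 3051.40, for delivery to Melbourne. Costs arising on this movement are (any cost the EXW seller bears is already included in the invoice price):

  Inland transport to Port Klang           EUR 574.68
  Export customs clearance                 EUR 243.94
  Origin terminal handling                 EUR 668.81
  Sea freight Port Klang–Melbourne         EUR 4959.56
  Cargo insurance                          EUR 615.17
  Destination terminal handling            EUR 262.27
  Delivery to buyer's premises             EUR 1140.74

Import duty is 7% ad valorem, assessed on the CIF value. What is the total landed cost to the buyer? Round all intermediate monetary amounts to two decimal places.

EXW: the seller makes goods available at their premises; the buyer bears all onward costs.
CIF value = EXW price + inland to port + export clearance + origin terminal + freight + insurance = 3051.40 + 574.68 + 243.94 + 668.81 + 4959.56 + 615.17 = 10113.56
Import duty = 10113.56 × 7% = 707.95
Buyer bears: inland to port 574.68 + export clearance 243.94 + origin terminal 668.81 + freight 4959.56 + insurance 615.17 + destination terminal 262.27 + delivery 1140.74 + duty 707.95 = 9173.12
Landed cost = invoice 3051.40 + 9173.12 = 12224.52

Total landed cost: EUR 12224.52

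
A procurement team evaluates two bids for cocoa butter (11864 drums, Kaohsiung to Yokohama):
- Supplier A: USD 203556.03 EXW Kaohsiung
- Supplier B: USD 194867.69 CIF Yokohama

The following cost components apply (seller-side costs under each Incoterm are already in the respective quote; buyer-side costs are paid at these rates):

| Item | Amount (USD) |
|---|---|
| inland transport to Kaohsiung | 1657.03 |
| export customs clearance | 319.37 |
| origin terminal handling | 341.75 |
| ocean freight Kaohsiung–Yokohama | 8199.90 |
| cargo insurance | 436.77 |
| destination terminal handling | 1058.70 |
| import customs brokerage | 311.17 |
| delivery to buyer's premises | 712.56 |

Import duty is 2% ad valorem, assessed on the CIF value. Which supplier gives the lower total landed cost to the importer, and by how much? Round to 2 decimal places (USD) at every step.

Supplier A (EXW):
CIF value = EXW price + inland to port + export clearance + origin terminal + freight + insurance = 203556.03 + 1657.03 + 319.37 + 341.75 + 8199.90 + 436.77 = 214510.85
Import duty = 214510.85 × 2% = 4290.22
Buyer bears (A): 1657.03 + 319.37 + 341.75 + 8199.90 + 436.77 + 1058.70 + 311.17 + 712.56 = 13037.25
Landed cost (A) = invoice 203556.03 + 13037.25 + duty 4290.22 = 220883.50
Supplier B (CIF):
The CIF price already equals the CIF value: 194867.69
Import duty = 194867.69 × 2% = 3897.35
Buyer bears (B): 1058.70 + 311.17 + 712.56 = 2082.43
Landed cost (B) = invoice 194867.69 + 2082.43 + duty 3897.35 = 200847.47
Difference = |220883.50 − 200847.47| = 20036.03

Supplier B is cheaper by USD 20036.03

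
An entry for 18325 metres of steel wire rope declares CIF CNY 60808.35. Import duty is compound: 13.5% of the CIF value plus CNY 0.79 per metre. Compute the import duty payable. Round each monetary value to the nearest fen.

Ad valorem component: 60808.35 × 13.5% = 8209.13
Specific component: 18325 × 0.79 = 14476.75
Import duty = 8209.13 + 14476.75 = 22685.88

Import duty: CNY 22685.88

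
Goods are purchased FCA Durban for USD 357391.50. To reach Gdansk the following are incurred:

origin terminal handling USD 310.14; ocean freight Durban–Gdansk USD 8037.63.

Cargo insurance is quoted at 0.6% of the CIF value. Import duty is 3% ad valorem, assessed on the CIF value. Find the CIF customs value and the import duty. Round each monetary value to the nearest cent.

Let C be the CIF value. C = FCA price + pre-shipment costs + freight + 0.6% × C
C − 0.6% × C = 357391.50 + 310.14 + 8037.63
0.994 × C = 365739.27
C = 365739.27 / 0.994 = 367946.95
Insurance premium = 0.6% × 367946.95 = 2207.68
Import duty = 367946.95 × 3% = 11038.41

CIF value: USD 367946.95; import duty: USD 11038.41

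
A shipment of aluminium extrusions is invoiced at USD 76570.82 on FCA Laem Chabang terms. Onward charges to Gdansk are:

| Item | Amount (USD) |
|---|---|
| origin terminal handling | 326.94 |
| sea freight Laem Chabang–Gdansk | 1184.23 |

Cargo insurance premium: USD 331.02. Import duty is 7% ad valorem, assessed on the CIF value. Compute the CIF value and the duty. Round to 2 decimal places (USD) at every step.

CIF value: USD 78413.01; import duty: USD 5488.91

CIF = FCA price + pre-shipment costs + freight + insurance
CIF = 76570.82 + 326.94 + 1184.23 + 331.02 = 78413.01
Import duty = 78413.01 × 7% = 5488.91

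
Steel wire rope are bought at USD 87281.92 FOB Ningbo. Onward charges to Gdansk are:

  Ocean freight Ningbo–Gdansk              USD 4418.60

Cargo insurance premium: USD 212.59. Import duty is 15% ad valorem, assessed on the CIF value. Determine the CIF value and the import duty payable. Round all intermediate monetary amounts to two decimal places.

CIF = FOB price + freight + insurance
CIF = 87281.92 + 4418.60 + 212.59 = 91913.11
Import duty = 91913.11 × 15% = 13786.97

CIF value: USD 91913.11; import duty: USD 13786.97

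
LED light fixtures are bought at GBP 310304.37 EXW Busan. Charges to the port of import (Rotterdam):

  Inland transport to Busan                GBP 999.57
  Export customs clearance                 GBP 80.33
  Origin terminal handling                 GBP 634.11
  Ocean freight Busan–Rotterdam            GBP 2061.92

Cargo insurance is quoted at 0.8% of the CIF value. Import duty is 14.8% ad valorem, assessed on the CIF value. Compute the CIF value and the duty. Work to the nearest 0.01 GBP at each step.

Let C be the CIF value. C = EXW price + pre-shipment costs + freight + 0.8% × C
C − 0.8% × C = 310304.37 + 999.57 + 80.33 + 634.11 + 2061.92
0.992 × C = 314080.30
C = 314080.30 / 0.992 = 316613.21
Insurance premium = 0.8% × 316613.21 = 2532.91
Import duty = 316613.21 × 14.8% = 46858.76

CIF value: GBP 316613.21; import duty: GBP 46858.76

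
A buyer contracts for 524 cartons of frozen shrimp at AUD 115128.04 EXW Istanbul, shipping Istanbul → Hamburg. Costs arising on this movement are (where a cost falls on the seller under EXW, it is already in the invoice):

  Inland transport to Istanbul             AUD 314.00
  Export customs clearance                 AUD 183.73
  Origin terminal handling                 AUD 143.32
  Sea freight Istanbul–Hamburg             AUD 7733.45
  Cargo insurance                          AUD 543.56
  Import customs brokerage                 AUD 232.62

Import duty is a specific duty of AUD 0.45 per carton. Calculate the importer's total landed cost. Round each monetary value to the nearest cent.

Total landed cost: AUD 124514.52

EXW: the seller makes goods available at their premises; the buyer bears all onward costs.
CIF value = EXW price + inland to port + export clearance + origin terminal + freight + insurance = 115128.04 + 314.00 + 183.73 + 143.32 + 7733.45 + 543.56 = 124046.10
Import duty = 524 × 0.45 = 235.80
Buyer bears: inland to port 314.00 + export clearance 183.73 + origin terminal 143.32 + freight 7733.45 + insurance 543.56 + brokerage 232.62 + duty 235.80 = 9386.48
Landed cost = invoice 115128.04 + 9386.48 = 124514.52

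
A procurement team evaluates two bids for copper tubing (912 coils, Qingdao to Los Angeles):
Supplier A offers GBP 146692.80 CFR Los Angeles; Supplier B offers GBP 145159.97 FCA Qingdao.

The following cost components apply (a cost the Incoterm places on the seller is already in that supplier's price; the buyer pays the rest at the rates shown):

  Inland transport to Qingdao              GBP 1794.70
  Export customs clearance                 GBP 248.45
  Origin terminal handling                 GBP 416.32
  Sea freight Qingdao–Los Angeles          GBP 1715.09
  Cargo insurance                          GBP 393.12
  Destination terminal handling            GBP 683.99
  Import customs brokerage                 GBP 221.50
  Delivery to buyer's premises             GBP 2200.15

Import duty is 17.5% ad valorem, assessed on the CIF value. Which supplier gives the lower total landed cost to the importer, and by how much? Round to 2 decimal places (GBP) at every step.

Supplier A (CFR):
CIF value = CFR price + insurance = 146692.80 + 393.12 = 147085.92
Import duty = 147085.92 × 17.5% = 25740.04
Buyer bears (A): 393.12 + 683.99 + 221.50 + 2200.15 = 3498.76
Landed cost (A) = invoice 146692.80 + 3498.76 + duty 25740.04 = 175931.60
Supplier B (FCA):
CIF value = FCA price + origin terminal + freight + insurance = 145159.97 + 416.32 + 1715.09 + 393.12 = 147684.50
Import duty = 147684.50 × 17.5% = 25844.79
Buyer bears (B): 416.32 + 1715.09 + 393.12 + 683.99 + 221.50 + 2200.15 = 5630.17
Landed cost (B) = invoice 145159.97 + 5630.17 + duty 25844.79 = 176634.93
Difference = |175931.60 − 176634.93| = 703.33

Supplier A is cheaper by GBP 703.33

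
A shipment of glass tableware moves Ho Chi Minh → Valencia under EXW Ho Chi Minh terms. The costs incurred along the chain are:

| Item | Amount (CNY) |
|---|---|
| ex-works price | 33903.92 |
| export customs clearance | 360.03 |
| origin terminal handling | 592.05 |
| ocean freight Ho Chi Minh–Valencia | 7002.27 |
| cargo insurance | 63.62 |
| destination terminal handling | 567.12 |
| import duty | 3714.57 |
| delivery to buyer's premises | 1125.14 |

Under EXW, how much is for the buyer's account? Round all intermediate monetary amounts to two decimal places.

Buyer's account: CNY 13424.80

EXW: the seller makes goods available at their premises; the buyer bears all onward costs.
Seller's account: goods 33903.92 = 33903.92
Buyer's account: export clearance 360.03 + origin terminal 592.05 + freight 7002.27 + insurance 63.62 + destination terminal 567.12 + duty 3714.57 + delivery 1125.14 = 13424.80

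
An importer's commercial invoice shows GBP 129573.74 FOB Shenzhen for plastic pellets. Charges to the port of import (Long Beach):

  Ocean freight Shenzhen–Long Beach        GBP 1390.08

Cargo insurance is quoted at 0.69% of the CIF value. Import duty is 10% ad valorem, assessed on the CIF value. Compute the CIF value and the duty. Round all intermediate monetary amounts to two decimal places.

CIF value: GBP 131873.75; import duty: GBP 13187.38

Let C be the CIF value. C = FOB price + freight + 0.69% × C
C − 0.69% × C = 129573.74 + 1390.08
0.9931 × C = 130963.82
C = 130963.82 / 0.9931 = 131873.75
Insurance premium = 0.69% × 131873.75 = 909.93
Import duty = 131873.75 × 10% = 13187.38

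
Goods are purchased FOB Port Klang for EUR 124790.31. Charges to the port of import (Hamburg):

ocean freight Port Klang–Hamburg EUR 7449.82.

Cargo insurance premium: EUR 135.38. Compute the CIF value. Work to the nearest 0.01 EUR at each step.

CIF value: EUR 132375.51

CIF = FOB price + freight + insurance
CIF = 124790.31 + 7449.82 + 135.38 = 132375.51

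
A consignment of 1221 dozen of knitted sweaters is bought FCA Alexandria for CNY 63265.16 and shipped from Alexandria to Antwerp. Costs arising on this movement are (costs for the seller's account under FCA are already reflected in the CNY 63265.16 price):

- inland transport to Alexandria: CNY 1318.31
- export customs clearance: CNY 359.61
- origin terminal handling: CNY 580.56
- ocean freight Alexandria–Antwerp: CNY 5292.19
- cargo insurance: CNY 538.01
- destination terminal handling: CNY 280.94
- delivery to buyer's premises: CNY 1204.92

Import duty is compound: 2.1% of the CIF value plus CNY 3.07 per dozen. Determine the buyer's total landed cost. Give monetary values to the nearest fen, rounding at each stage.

Total landed cost: CNY 76373.44

FCA: the seller delivers export-cleared goods to the carrier; the buyer bears costs from that point.
Already in the invoice (seller's account under FCA): inland to port, export clearance — exclude.
CIF value = FCA price + origin terminal + freight + insurance = 63265.16 + 580.56 + 5292.19 + 538.01 = 69675.92
Ad valorem component: 69675.92 × 2.1% = 1463.19
Specific component: 1221 × 3.07 = 3748.47
Import duty = 1463.19 + 3748.47 = 5211.66
Buyer bears: origin terminal 580.56 + freight 5292.19 + insurance 538.01 + destination terminal 280.94 + delivery 1204.92 + duty 5211.66 = 13108.28
Landed cost = invoice 63265.16 + 13108.28 = 76373.44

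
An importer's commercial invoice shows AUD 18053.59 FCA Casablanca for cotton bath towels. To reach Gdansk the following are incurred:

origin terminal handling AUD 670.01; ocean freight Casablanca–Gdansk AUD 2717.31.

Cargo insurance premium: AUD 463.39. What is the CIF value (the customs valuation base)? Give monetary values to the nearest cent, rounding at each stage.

CIF value: AUD 21904.30

CIF = FCA price + pre-shipment costs + freight + insurance
CIF = 18053.59 + 670.01 + 2717.31 + 463.39 = 21904.30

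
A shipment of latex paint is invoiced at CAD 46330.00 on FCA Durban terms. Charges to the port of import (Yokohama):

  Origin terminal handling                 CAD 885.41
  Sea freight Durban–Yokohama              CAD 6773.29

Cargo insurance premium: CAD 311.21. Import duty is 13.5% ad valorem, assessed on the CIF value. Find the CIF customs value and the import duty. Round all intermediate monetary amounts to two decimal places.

CIF value: CAD 54299.91; import duty: CAD 7330.49

CIF = FCA price + pre-shipment costs + freight + insurance
CIF = 46330.00 + 885.41 + 6773.29 + 311.21 = 54299.91
Import duty = 54299.91 × 13.5% = 7330.49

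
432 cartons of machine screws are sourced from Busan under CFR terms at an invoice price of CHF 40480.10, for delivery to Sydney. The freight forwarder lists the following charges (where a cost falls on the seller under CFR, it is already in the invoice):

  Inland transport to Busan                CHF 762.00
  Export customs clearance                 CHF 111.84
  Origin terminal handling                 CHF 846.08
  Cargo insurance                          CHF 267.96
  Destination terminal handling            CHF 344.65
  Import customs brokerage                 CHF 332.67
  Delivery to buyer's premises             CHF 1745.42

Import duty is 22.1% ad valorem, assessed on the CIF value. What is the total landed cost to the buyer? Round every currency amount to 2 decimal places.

CFR: the seller pays costs through ocean freight to the destination port, but not insurance.
Already in the invoice (seller's account under CFR): inland to port, export clearance, origin terminal — exclude.
CIF value = CFR price + insurance = 40480.10 + 267.96 = 40748.06
Import duty = 40748.06 × 22.1% = 9005.32
Buyer bears: insurance 267.96 + destination terminal 344.65 + brokerage 332.67 + delivery 1745.42 + duty 9005.32 = 11696.02
Landed cost = invoice 40480.10 + 11696.02 = 52176.12

Total landed cost: CHF 52176.12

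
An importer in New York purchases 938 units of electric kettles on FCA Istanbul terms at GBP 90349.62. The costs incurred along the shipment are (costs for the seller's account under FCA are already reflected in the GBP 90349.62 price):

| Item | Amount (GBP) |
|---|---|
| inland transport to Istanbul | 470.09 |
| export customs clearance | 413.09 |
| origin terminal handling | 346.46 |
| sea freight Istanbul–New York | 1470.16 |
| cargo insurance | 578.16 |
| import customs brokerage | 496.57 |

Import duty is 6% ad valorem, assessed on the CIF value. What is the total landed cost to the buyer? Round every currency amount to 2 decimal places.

Total landed cost: GBP 98805.63

FCA: the seller delivers export-cleared goods to the carrier; the buyer bears costs from that point.
Already in the invoice (seller's account under FCA): inland to port, export clearance — exclude.
CIF value = FCA price + origin terminal + freight + insurance = 90349.62 + 346.46 + 1470.16 + 578.16 = 92744.40
Import duty = 92744.40 × 6% = 5564.66
Buyer bears: origin terminal 346.46 + freight 1470.16 + insurance 578.16 + brokerage 496.57 + duty 5564.66 = 8456.01
Landed cost = invoice 90349.62 + 8456.01 = 98805.63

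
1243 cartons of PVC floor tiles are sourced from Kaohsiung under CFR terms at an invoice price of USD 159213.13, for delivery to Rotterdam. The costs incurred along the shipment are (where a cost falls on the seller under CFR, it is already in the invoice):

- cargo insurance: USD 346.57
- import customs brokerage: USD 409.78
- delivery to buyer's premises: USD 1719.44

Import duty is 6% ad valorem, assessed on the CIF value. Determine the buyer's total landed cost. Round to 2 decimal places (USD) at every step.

CFR: the seller pays costs through ocean freight to the destination port, but not insurance.
CIF value = CFR price + insurance = 159213.13 + 346.57 = 159559.70
Import duty = 159559.70 × 6% = 9573.58
Buyer bears: insurance 346.57 + brokerage 409.78 + delivery 1719.44 + duty 9573.58 = 12049.37
Landed cost = invoice 159213.13 + 12049.37 = 171262.50

Total landed cost: USD 171262.50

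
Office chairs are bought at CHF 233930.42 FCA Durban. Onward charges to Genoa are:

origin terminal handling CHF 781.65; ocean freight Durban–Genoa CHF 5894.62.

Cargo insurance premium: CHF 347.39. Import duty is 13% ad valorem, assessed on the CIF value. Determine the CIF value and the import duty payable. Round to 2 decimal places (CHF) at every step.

CIF value: CHF 240954.08; import duty: CHF 31324.03

CIF = FCA price + pre-shipment costs + freight + insurance
CIF = 233930.42 + 781.65 + 5894.62 + 347.39 = 240954.08
Import duty = 240954.08 × 13% = 31324.03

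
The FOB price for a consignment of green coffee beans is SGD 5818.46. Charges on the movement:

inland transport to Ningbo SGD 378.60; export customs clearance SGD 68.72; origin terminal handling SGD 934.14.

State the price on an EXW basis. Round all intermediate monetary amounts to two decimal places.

From FOB to EXW, the seller no longer bears: inland to port, export clearance, origin terminal.
EXW price = 5818.46 − 378.60 − 68.72 − 934.14 = 4437.00

EXW price: SGD 4437.00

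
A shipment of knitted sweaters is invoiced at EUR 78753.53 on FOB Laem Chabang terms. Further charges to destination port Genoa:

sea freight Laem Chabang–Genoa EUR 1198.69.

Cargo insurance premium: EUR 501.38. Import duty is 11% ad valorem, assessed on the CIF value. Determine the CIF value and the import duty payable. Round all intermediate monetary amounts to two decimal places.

CIF value: EUR 80453.60; import duty: EUR 8849.90

CIF = FOB price + freight + insurance
CIF = 78753.53 + 1198.69 + 501.38 = 80453.60
Import duty = 80453.60 × 11% = 8849.90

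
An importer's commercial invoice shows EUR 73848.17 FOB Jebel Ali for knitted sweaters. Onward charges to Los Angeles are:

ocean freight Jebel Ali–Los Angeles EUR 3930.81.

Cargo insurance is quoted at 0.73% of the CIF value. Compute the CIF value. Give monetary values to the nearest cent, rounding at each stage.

CIF value: EUR 78350.94

Let C be the CIF value. C = FOB price + freight + 0.73% × C
C − 0.73% × C = 73848.17 + 3930.81
0.9927 × C = 77778.98
C = 77778.98 / 0.9927 = 78350.94
Insurance premium = 0.73% × 78350.94 = 571.96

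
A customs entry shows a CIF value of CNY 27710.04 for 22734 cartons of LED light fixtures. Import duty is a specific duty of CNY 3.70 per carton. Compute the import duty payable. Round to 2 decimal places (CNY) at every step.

Import duty: CNY 84115.80

Import duty = 22734 × 3.70 = 84115.80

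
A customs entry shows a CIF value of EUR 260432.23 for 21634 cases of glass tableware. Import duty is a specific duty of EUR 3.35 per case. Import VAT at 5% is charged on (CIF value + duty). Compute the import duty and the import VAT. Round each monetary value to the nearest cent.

Import duty: EUR 72473.90; import VAT: EUR 16645.31

Import duty = 21634 × 3.35 = 72473.90
VAT base = CIF + duty = 260432.23 + 72473.90 = 332906.13
Import VAT = 332906.13 × 5% = 16645.31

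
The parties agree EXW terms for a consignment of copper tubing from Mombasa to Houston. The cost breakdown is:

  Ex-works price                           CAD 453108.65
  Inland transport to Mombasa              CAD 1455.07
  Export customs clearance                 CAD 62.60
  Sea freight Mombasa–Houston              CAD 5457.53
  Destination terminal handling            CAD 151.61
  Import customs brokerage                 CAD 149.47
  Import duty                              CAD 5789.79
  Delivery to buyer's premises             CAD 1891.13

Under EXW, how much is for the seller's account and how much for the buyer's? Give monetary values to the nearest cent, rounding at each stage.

EXW: the seller makes goods available at their premises; the buyer bears all onward costs.
Seller's account: goods 453108.65 = 453108.65
Buyer's account: inland to port 1455.07 + export clearance 62.60 + freight 5457.53 + destination terminal 151.61 + brokerage 149.47 + duty 5789.79 + delivery 1891.13 = 14957.20

Seller: CAD 453108.65; buyer: CAD 14957.20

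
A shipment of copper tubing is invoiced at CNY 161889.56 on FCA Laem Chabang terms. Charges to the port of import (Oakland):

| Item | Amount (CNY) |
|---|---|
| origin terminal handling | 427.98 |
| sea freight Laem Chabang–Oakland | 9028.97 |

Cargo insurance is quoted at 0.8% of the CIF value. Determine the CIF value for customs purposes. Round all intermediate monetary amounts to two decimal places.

CIF value: CNY 172728.34

Let C be the CIF value. C = FCA price + pre-shipment costs + freight + 0.8% × C
C − 0.8% × C = 161889.56 + 427.98 + 9028.97
0.992 × C = 171346.51
C = 171346.51 / 0.992 = 172728.34
Insurance premium = 0.8% × 172728.34 = 1381.83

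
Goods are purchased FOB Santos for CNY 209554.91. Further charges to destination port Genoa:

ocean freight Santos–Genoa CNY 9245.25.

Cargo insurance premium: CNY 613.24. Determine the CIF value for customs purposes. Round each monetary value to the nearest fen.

CIF value: CNY 219413.40

CIF = FOB price + freight + insurance
CIF = 209554.91 + 9245.25 + 613.24 = 219413.40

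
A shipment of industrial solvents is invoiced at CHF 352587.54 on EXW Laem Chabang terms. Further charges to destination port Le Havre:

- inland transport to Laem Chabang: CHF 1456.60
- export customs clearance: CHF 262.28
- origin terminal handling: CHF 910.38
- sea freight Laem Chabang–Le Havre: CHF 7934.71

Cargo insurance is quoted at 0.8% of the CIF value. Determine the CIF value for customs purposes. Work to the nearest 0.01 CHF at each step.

CIF value: CHF 366080.15

Let C be the CIF value. C = EXW price + pre-shipment costs + freight + 0.8% × C
C − 0.8% × C = 352587.54 + 1456.60 + 262.28 + 910.38 + 7934.71
0.992 × C = 363151.51
C = 363151.51 / 0.992 = 366080.15
Insurance premium = 0.8% × 366080.15 = 2928.64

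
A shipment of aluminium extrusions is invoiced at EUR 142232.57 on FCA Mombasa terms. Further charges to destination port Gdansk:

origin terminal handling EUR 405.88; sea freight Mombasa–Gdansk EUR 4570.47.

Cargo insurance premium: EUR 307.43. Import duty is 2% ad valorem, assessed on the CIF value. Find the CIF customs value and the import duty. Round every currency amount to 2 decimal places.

CIF value: EUR 147516.35; import duty: EUR 2950.33

CIF = FCA price + pre-shipment costs + freight + insurance
CIF = 142232.57 + 405.88 + 4570.47 + 307.43 = 147516.35
Import duty = 147516.35 × 2% = 2950.33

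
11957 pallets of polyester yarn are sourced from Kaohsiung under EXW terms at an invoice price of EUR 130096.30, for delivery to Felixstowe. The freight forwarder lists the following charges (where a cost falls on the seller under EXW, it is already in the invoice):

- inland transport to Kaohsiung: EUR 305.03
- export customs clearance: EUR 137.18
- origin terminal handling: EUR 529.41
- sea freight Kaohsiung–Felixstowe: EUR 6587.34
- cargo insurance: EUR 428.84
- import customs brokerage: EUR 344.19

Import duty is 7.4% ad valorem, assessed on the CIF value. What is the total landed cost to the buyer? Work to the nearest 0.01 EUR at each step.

Total landed cost: EUR 148646.51

EXW: the seller makes goods available at their premises; the buyer bears all onward costs.
CIF value = EXW price + inland to port + export clearance + origin terminal + freight + insurance = 130096.30 + 305.03 + 137.18 + 529.41 + 6587.34 + 428.84 = 138084.10
Import duty = 138084.10 × 7.4% = 10218.22
Buyer bears: inland to port 305.03 + export clearance 137.18 + origin terminal 529.41 + freight 6587.34 + insurance 428.84 + brokerage 344.19 + duty 10218.22 = 18550.21
Landed cost = invoice 130096.30 + 18550.21 = 148646.51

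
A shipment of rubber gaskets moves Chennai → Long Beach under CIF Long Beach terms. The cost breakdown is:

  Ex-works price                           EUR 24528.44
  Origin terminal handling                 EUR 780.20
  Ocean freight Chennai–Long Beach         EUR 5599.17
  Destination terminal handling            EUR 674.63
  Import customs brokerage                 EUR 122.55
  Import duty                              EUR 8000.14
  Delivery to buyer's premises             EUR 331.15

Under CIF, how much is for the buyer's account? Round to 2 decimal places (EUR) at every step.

CIF: the seller pays costs through ocean freight and marine insurance to the destination port.
Seller's account: goods 24528.44 + origin terminal 780.20 + freight 5599.17 = 30907.81
Buyer's account: destination terminal 674.63 + brokerage 122.55 + duty 8000.14 + delivery 331.15 = 9128.47

Buyer's account: EUR 9128.47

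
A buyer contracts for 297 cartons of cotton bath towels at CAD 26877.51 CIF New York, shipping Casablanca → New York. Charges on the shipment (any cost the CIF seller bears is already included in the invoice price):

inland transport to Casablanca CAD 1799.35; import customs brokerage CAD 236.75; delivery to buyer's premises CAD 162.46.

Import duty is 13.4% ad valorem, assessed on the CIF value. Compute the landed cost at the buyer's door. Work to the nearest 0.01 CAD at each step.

Total landed cost: CAD 30878.31

CIF: the seller pays costs through ocean freight and marine insurance to the destination port.
Already in the invoice (seller's account under CIF): inland to port — exclude.
The CIF price already equals the CIF value: 26877.51
Import duty = 26877.51 × 13.4% = 3601.59
Buyer bears: brokerage 236.75 + delivery 162.46 + duty 3601.59 = 4000.80
Landed cost = invoice 26877.51 + 4000.80 = 30878.31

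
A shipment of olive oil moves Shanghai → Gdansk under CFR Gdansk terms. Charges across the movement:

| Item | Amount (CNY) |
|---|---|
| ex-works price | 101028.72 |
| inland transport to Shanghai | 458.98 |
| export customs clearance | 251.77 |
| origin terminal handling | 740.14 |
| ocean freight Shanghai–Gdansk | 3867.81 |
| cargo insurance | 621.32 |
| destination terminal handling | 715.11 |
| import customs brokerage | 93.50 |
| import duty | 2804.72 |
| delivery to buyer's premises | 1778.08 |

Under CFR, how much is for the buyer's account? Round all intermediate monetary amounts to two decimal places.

Buyer's account: CNY 6012.73

CFR: the seller pays costs through ocean freight to the destination port, but not insurance.
Seller's account: goods 101028.72 + inland to port 458.98 + export clearance 251.77 + origin terminal 740.14 + freight 3867.81 = 106347.42
Buyer's account: insurance 621.32 + destination terminal 715.11 + brokerage 93.50 + duty 2804.72 + delivery 1778.08 = 6012.73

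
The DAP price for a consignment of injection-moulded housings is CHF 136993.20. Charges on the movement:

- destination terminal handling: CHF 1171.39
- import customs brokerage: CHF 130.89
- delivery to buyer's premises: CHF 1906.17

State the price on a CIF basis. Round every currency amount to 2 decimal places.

Not relevant to the conversion: brokerage — on the buyer under both terms; not part of either seller's price.
From DAP to CIF, the seller no longer bears: destination terminal, delivery.
CIF price = 136993.20 − 1171.39 − 1906.17 = 133915.64

CIF price: CHF 133915.64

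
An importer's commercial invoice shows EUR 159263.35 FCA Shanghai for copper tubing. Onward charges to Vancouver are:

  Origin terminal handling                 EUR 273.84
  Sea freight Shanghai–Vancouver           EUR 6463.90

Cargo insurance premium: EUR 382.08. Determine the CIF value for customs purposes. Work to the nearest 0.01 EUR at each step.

CIF value: EUR 166383.17

CIF = FCA price + pre-shipment costs + freight + insurance
CIF = 159263.35 + 273.84 + 6463.90 + 382.08 = 166383.17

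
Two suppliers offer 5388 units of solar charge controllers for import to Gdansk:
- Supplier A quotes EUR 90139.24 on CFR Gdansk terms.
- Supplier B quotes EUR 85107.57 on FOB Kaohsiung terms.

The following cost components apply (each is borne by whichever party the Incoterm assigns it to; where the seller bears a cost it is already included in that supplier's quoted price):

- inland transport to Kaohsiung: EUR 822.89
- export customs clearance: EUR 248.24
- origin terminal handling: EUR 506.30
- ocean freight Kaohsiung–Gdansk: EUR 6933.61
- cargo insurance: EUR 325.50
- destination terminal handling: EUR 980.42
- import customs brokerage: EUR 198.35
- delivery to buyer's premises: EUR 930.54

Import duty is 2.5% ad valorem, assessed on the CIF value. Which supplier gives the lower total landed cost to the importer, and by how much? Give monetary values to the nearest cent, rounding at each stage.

Supplier A is cheaper by EUR 1949.49

Supplier A (CFR):
CIF value = CFR price + insurance = 90139.24 + 325.50 = 90464.74
Import duty = 90464.74 × 2.5% = 2261.62
Buyer bears (A): 325.50 + 980.42 + 198.35 + 930.54 = 2434.81
Landed cost (A) = invoice 90139.24 + 2434.81 + duty 2261.62 = 94835.67
Supplier B (FOB):
CIF value = FOB price + freight + insurance = 85107.57 + 6933.61 + 325.50 = 92366.68
Import duty = 92366.68 × 2.5% = 2309.17
Buyer bears (B): 6933.61 + 325.50 + 980.42 + 198.35 + 930.54 = 9368.42
Landed cost (B) = invoice 85107.57 + 9368.42 + duty 2309.17 = 96785.16
Difference = |94835.67 − 96785.16| = 1949.49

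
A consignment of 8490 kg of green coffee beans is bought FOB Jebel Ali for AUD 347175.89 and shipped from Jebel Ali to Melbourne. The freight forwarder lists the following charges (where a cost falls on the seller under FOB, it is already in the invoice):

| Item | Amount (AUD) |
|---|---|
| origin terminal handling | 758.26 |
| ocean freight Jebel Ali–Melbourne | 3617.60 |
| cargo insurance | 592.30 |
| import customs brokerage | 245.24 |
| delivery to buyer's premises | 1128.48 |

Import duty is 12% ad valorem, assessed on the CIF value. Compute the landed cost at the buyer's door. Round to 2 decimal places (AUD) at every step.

FOB: the seller bears costs until goods are on board at the origin port; the buyer bears freight, insurance and all costs thereafter.
Already in the invoice (seller's account under FOB): origin terminal — exclude.
CIF value = FOB price + freight + insurance = 347175.89 + 3617.60 + 592.30 = 351385.79
Import duty = 351385.79 × 12% = 42166.29
Buyer bears: freight 3617.60 + insurance 592.30 + brokerage 245.24 + delivery 1128.48 + duty 42166.29 = 47749.91
Landed cost = invoice 347175.89 + 47749.91 = 394925.80

Total landed cost: AUD 394925.80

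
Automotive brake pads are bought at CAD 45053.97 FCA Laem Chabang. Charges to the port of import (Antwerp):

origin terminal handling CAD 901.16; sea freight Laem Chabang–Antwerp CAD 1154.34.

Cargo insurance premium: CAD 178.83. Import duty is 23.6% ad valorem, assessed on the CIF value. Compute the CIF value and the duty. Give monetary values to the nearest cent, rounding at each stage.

CIF = FCA price + pre-shipment costs + freight + insurance
CIF = 45053.97 + 901.16 + 1154.34 + 178.83 = 47288.30
Import duty = 47288.30 × 23.6% = 11160.04

CIF value: CAD 47288.30; import duty: CAD 11160.04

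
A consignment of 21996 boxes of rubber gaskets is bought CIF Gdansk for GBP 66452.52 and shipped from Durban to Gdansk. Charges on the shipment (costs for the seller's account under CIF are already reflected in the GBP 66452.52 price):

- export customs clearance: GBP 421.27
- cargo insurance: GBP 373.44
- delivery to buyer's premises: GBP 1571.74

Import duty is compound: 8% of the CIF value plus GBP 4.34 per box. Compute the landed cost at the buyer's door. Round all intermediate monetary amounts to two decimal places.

CIF: the seller pays costs through ocean freight and marine insurance to the destination port.
Already in the invoice (seller's account under CIF): export clearance, insurance — exclude.
The CIF price already equals the CIF value: 66452.52
Ad valorem component: 66452.52 × 8% = 5316.20
Specific component: 21996 × 4.34 = 95462.64
Import duty = 5316.20 + 95462.64 = 100778.84
Buyer bears: delivery 1571.74 + duty 100778.84 = 102350.58
Landed cost = invoice 66452.52 + 102350.58 = 168803.10

Total landed cost: GBP 168803.10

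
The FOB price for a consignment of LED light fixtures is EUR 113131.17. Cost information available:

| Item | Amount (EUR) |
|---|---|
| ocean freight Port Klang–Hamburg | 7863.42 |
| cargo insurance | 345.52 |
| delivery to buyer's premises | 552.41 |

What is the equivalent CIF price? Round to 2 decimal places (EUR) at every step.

CIF price: EUR 121340.11

Not relevant to the conversion: delivery — on the buyer under both terms; not part of either seller's price.
From FOB to CIF, the seller additionally bears: freight, insurance.
CIF price = 113131.17 + 7863.42 + 345.52 = 121340.11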